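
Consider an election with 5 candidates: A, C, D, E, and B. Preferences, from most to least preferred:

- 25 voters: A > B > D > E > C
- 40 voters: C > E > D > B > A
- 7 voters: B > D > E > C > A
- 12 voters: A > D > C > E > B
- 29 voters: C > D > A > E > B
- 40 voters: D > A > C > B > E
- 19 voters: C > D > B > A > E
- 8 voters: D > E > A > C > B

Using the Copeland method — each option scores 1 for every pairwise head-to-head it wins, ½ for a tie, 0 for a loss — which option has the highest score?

D

A: beats E and B; loses to C and D → score 2.
C: beats A, E, and B; loses to D → score 3.
D: beats A, C, E, and B → score 4.
E: loses to A, C, D, and B → score 0.
B: beats E; loses to A, C, and D → score 1.
D has the best pairwise record.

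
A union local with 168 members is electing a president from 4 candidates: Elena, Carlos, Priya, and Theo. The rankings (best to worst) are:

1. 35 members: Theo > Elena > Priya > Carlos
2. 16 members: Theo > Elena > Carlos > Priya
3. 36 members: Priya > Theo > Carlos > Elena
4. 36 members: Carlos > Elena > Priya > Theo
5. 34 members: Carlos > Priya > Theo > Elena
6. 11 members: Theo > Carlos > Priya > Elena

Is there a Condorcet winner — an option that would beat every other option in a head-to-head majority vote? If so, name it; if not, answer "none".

none

Checking pairwise contests:
Carlos beats Elena 117–51.
Theo beats Carlos 98–70.
Elena beats Priya 87–81.
Priya beats Theo 106–62.
Every option loses at least one head-to-head, so there is no Condorcet winner.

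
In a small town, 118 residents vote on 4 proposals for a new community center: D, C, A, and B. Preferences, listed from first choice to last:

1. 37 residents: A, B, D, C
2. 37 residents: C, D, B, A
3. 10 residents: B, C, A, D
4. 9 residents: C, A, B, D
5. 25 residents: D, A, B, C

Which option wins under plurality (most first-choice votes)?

C

First-place votes: D 25, C 46, A 37, B 10.
C has the most first-place votes.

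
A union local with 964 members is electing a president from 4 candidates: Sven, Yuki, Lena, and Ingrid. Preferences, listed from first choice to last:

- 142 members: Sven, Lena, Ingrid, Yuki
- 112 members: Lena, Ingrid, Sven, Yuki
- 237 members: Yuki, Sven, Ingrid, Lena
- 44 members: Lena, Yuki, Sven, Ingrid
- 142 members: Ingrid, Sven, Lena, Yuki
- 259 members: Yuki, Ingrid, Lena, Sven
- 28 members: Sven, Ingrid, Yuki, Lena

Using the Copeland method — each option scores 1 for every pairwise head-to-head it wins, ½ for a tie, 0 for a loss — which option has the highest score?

Yuki

Sven: beats Lena; loses to Yuki and Ingrid → score 1.
Yuki: beats Sven, Lena, and Ingrid → score 3.
Lena: loses to Sven, Yuki, and Ingrid → score 0.
Ingrid: beats Sven and Lena; loses to Yuki → score 2.
Yuki has the best pairwise record.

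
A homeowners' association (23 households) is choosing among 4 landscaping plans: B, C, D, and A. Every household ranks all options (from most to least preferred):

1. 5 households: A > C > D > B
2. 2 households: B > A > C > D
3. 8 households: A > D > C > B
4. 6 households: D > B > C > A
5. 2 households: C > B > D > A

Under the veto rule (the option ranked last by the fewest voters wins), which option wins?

Last-place votes: B 13, C 0, D 2, A 8.
C is ranked last by the fewest voters, so C wins.

C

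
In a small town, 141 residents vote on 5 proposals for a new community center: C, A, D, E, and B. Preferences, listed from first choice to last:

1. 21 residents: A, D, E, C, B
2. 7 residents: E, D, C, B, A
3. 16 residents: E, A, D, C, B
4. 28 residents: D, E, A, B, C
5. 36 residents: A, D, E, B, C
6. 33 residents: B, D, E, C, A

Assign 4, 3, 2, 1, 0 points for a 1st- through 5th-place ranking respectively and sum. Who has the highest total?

C: 21·1 + 7·2 + 16·1 + 28·0 + 36·0 + 33·1 = 84
A: 21·4 + 7·0 + 16·3 + 28·2 + 36·4 + 33·0 = 332
D: 21·3 + 7·3 + 16·2 + 28·4 + 36·3 + 33·3 = 435
E: 21·2 + 7·4 + 16·4 + 28·3 + 36·2 + 33·2 = 356
B: 21·0 + 7·1 + 16·0 + 28·1 + 36·1 + 33·4 = 203
D has the highest Borda score (435).

D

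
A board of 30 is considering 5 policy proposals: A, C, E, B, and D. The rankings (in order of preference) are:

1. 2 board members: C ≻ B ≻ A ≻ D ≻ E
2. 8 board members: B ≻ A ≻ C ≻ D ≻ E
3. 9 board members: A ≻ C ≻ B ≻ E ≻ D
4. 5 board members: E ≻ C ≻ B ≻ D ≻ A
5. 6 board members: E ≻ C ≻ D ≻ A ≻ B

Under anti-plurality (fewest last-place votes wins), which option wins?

Last-place votes: A 5, C 0, E 10, B 6, D 9.
C is ranked last by the fewest voters, so C wins.

C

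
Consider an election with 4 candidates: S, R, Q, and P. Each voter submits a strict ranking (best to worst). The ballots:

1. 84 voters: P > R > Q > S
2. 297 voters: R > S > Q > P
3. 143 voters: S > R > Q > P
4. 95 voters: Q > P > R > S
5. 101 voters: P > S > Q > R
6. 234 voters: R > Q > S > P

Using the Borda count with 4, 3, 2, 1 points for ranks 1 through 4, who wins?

S: 84·1 + 297·3 + 143·4 + 95·1 + 101·3 + 234·2 = 2413
R: 84·3 + 297·4 + 143·3 + 95·2 + 101·1 + 234·4 = 3096
Q: 84·2 + 297·2 + 143·2 + 95·4 + 101·2 + 234·3 = 2332
P: 84·4 + 297·1 + 143·1 + 95·3 + 101·4 + 234·1 = 1699
R has the highest Borda score (3096).

R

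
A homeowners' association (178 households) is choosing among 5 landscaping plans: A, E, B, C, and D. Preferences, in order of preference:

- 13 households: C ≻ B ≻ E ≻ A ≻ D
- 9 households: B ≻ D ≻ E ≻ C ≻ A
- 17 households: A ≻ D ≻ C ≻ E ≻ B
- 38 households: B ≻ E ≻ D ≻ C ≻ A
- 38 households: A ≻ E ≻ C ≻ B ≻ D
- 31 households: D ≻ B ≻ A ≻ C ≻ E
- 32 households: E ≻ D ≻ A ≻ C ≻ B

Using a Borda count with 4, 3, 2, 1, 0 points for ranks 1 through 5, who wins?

A: 13·1 + 9·0 + 17·4 + 38·0 + 38·4 + 31·2 + 32·2 = 359
E: 13·2 + 9·2 + 17·1 + 38·3 + 38·3 + 31·0 + 32·4 = 417
B: 13·3 + 9·4 + 17·0 + 38·4 + 38·1 + 31·3 + 32·0 = 358
C: 13·4 + 9·1 + 17·2 + 38·1 + 38·2 + 31·1 + 32·1 = 272
D: 13·0 + 9·3 + 17·3 + 38·2 + 38·0 + 31·4 + 32·3 = 374
E has the highest Borda score (417).

E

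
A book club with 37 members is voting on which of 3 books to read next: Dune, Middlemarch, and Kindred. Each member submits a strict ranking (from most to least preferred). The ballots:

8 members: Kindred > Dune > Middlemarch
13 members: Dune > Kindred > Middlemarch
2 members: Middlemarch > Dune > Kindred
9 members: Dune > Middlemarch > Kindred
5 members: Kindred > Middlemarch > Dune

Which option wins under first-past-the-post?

First-place votes: Dune 22, Middlemarch 2, Kindred 13.
Dune has the most first-place votes.

Dune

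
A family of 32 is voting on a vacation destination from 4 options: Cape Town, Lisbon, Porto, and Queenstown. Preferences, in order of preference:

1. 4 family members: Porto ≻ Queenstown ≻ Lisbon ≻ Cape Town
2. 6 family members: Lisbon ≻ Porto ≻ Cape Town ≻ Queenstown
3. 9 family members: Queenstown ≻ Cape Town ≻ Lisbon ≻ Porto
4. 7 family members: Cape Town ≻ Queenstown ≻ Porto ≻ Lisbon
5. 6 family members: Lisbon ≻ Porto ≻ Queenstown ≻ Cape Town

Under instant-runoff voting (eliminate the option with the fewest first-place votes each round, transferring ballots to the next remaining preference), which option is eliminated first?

Round 1: Cape Town 7, Lisbon 12, Porto 4, Queenstown 9. Eliminate Porto.

Porto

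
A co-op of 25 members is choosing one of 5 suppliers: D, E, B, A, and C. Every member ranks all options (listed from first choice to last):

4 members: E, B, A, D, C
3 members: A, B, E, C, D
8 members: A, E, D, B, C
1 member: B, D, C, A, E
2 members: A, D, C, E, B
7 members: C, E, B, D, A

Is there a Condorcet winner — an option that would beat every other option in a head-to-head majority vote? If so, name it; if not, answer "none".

A vs D: 17–8 for A.
A vs E: 14–11 for A.
A vs B: 13–12 for A.
A vs C: 17–8 for A.
A beats every other option head-to-head.

A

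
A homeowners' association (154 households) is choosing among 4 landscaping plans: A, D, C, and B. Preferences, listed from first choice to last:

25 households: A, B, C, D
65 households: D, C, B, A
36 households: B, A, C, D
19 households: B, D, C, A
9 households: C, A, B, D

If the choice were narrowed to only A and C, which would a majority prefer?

Voters preferring A to C: 61; preferring C to A: 93.
C wins the head-to-head.

C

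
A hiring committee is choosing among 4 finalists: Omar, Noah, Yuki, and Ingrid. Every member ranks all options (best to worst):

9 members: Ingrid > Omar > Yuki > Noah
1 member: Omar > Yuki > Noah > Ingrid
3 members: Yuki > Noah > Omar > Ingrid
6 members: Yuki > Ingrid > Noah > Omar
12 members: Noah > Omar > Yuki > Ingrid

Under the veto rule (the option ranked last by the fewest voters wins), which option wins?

Last-place votes: Omar 6, Noah 9, Yuki 0, Ingrid 16.
Yuki is ranked last by the fewest voters, so Yuki wins.

Yuki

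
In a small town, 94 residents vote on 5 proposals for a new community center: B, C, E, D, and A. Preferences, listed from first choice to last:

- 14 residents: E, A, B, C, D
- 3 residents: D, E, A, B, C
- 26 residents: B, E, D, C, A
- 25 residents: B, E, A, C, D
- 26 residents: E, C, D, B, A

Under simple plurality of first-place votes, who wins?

B

First-place votes: B 51, C 0, E 40, D 3, A 0.
B has the most first-place votes.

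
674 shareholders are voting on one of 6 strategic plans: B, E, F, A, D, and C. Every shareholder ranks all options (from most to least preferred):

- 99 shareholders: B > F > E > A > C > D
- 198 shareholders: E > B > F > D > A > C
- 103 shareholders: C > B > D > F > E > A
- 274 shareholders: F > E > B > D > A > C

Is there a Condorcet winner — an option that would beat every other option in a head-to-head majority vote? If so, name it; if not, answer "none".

none

Checking pairwise contests:
E beats B 472–202.
F beats E 476–198.
B beats F 400–274.
B beats A 674–0.
B beats D 674–0.
B beats C 571–103.
Every option loses at least one head-to-head, so there is no Condorcet winner.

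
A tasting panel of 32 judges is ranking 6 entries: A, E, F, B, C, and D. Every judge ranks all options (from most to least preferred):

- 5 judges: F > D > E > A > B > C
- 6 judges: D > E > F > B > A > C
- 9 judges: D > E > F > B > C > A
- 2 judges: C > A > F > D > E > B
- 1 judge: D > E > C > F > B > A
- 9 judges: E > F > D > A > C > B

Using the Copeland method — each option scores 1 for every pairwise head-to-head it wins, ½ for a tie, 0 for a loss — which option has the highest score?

D

A: beats C; ties B; loses to E, F, and D → score 1.5.
E: beats A, F, B, and C; loses to D → score 4.
F: beats A, B, and C; ties D; loses to E → score 3.5.
B: beats C; ties A; loses to E, F, and D → score 1.5.
C: loses to A, E, F, B, and D → score 0.
D: beats A, E, B, and C; ties F → score 4.5.
D has the best pairwise record.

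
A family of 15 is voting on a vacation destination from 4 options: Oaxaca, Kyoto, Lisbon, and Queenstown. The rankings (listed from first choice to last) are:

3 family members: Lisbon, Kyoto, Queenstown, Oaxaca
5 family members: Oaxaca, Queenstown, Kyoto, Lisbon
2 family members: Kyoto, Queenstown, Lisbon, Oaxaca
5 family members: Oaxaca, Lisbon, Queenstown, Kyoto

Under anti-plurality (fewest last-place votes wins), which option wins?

Queenstown

Last-place votes: Oaxaca 5, Kyoto 5, Lisbon 5, Queenstown 0.
Queenstown is ranked last by the fewest voters, so Queenstown wins.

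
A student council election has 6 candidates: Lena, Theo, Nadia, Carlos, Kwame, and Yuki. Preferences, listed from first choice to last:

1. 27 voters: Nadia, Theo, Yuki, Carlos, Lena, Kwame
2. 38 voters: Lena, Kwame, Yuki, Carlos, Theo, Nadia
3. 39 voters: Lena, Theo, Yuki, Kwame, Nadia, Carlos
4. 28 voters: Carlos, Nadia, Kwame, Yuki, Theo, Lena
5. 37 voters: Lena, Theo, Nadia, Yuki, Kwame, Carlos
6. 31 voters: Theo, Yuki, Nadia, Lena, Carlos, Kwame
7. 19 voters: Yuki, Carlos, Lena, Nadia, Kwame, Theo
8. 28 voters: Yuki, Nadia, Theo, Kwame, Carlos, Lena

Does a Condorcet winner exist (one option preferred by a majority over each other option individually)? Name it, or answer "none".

Checking pairwise contests:
Yuki beats Lena 133–114.
Lena beats Theo 133–114.
Lena beats Nadia 133–114.
Lena beats Carlos 145–102.
Lena beats Kwame 191–56.
Theo beats Yuki 134–113.
Every option loses at least one head-to-head, so there is no Condorcet winner.

none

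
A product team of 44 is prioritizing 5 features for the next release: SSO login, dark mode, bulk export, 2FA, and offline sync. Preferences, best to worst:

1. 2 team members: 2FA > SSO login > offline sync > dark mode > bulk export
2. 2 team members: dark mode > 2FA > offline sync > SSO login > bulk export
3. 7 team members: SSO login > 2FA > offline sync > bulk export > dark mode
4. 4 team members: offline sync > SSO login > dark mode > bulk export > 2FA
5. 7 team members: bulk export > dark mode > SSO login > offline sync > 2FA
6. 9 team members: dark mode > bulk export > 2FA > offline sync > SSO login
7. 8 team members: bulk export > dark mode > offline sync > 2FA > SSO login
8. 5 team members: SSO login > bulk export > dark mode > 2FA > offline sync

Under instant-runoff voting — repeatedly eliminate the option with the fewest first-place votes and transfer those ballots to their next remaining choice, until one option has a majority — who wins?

Round 1: SSO login 12, dark mode 11, bulk export 15, 2FA 2, offline sync 4. Eliminate 2FA.
Round 2: SSO login 14, dark mode 11, bulk export 15, offline sync 4. Eliminate offline sync.
Round 3: SSO login 18, dark mode 11, bulk export 15. Eliminate dark mode.
Round 4: SSO login 20, bulk export 24. Bulk export has a majority.

bulk export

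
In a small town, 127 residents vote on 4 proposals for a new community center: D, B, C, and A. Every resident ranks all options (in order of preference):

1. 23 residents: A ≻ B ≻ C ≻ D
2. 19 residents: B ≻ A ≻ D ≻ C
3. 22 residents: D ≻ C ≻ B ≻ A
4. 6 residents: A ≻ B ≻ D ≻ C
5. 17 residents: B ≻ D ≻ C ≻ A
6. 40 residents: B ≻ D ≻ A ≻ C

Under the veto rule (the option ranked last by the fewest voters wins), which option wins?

Last-place votes: D 23, B 0, C 65, A 39.
B is ranked last by the fewest voters, so B wins.

B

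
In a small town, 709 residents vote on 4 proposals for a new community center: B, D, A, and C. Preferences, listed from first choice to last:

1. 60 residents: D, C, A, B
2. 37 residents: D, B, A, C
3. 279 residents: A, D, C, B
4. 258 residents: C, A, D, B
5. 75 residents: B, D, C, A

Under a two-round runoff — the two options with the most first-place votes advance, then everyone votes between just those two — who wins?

C

Round 1 first-place votes: B 75, D 97, A 279, C 258.
A and C advance.
Runoff: A is preferred to C by 316 voters; C by 393.
C wins the runoff.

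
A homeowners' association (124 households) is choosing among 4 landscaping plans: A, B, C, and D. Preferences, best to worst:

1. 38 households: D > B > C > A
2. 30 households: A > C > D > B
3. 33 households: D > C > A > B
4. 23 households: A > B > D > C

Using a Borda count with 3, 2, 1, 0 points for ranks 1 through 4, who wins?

A: 38·0 + 30·3 + 33·1 + 23·3 = 192
B: 38·2 + 30·0 + 33·0 + 23·2 = 122
C: 38·1 + 30·2 + 33·2 + 23·0 = 164
D: 38·3 + 30·1 + 33·3 + 23·1 = 266
D has the highest Borda score (266).

D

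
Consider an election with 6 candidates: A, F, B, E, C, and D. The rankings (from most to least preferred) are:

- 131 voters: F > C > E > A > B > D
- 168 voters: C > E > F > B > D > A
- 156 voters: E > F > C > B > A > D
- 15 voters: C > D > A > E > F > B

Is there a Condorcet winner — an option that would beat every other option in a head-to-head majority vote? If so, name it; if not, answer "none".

none

Checking pairwise contests:
F beats A 455–15.
E beats F 339–131.
F beats B 470–0.
C beats E 314–156.
F beats C 287–183.
A beats D 287–183.
Every option loses at least one head-to-head, so there is no Condorcet winner.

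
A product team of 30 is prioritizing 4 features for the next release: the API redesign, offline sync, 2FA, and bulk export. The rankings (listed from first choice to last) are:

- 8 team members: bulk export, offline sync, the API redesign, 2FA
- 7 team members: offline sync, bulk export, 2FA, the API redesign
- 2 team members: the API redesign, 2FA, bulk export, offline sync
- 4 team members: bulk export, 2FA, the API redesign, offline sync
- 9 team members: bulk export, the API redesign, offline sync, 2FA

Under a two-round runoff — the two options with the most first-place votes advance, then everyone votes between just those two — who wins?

Round 1 first-place votes: the API redesign 2, offline sync 7, 2FA 0, bulk export 21.
bulk export and offline sync advance.
Runoff: bulk export is preferred to offline sync by 23 voters; offline sync by 7.
bulk export wins the runoff.

bulk export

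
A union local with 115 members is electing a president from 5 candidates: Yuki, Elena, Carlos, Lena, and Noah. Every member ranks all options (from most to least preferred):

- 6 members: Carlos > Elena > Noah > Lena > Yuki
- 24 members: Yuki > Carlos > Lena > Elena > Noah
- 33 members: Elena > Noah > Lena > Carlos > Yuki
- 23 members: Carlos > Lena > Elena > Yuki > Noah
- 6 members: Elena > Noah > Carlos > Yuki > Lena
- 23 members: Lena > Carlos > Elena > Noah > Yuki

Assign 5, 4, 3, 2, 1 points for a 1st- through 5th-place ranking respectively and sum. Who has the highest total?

Yuki: 6·1 + 24·5 + 33·1 + 23·2 + 6·2 + 23·1 = 240
Elena: 6·4 + 24·2 + 33·5 + 23·3 + 6·5 + 23·3 = 405
Carlos: 6·5 + 24·4 + 33·2 + 23·5 + 6·3 + 23·4 = 417
Lena: 6·2 + 24·3 + 33·3 + 23·4 + 6·1 + 23·5 = 396
Noah: 6·3 + 24·1 + 33·4 + 23·1 + 6·4 + 23·2 = 267
Carlos has the highest Borda score (417).

Carlos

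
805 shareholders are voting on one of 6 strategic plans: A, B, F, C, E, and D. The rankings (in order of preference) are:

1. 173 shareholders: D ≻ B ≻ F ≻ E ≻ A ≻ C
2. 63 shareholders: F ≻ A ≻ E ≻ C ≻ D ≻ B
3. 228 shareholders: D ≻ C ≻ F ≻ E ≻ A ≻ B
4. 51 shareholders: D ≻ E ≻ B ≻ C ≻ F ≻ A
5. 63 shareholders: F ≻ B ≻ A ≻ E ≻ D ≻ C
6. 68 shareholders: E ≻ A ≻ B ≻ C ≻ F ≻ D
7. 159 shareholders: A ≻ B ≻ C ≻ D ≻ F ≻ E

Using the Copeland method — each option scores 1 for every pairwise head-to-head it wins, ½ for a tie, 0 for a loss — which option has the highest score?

A: beats B and C; loses to F, E, and D → score 2.
B: beats F and C; loses to A, E, and D → score 2.
F: beats A and E; loses to B, C, and D → score 2.
C: beats F; loses to A, B, E, and D → score 1.
E: beats A, B, and C; loses to F and D → score 3.
D: beats A, B, F, C, and E → score 5.
D has the best pairwise record.

D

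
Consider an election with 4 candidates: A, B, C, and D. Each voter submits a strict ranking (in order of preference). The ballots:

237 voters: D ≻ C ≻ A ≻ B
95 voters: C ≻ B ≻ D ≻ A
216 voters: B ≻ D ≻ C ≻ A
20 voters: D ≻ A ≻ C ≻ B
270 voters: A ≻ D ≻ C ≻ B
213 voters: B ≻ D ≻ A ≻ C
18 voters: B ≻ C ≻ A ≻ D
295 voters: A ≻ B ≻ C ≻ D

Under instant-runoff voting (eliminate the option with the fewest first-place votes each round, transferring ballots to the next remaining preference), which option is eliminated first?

Round 1: A 565, B 447, C 95, D 257. Eliminate C.

C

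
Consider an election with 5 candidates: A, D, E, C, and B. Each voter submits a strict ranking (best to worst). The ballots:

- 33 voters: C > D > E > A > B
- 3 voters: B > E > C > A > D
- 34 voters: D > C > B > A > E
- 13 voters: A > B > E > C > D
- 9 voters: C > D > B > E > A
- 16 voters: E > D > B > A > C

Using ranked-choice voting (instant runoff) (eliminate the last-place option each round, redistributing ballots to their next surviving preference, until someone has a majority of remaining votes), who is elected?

C

Round 1: A 13, D 34, E 16, C 42, B 3. Eliminate B.
Round 2: A 13, D 34, E 19, C 42. Eliminate A.
Round 3: D 34, E 32, C 42. Eliminate E.
Round 4: D 50, C 58. C has a majority.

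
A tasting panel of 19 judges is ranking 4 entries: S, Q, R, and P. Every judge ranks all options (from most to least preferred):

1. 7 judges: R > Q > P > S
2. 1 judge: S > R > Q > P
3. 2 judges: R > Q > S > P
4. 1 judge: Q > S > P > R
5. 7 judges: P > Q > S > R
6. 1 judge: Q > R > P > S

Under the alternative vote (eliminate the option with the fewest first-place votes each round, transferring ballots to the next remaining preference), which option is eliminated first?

Round 1: S 1, Q 2, R 9, P 7. Eliminate S.

S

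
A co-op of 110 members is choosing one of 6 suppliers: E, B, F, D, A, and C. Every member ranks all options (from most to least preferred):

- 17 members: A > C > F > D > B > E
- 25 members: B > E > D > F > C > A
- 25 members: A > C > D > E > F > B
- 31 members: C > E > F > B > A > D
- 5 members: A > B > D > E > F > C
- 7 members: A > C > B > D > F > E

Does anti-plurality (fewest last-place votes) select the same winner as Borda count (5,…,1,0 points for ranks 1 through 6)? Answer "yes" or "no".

no

Anti-plurality — last-place votes: E 24, B 25, F 0, D 31, A 25, C 5. Winner: F.
Borda — scores: E 284, B 245, F 231, D 213, A 301, C 376. Winner: C.
The two methods disagree.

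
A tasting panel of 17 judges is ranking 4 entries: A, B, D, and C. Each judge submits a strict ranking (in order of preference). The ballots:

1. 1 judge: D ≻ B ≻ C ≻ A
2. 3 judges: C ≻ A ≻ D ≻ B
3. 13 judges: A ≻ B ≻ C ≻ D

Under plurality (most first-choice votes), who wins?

First-place votes: A 13, B 0, D 1, C 3.
A has the most first-place votes.

A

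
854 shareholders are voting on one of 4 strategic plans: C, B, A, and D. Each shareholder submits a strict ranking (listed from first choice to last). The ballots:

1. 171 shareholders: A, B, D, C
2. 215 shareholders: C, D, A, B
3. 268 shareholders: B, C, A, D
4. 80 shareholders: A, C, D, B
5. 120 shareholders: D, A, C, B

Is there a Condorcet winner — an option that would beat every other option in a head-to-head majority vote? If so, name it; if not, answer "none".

none

Checking pairwise contests:
B beats C 439–415.
A beats B 586–268.
C beats A 483–371.
C beats D 563–291.
Every option loses at least one head-to-head, so there is no Condorcet winner.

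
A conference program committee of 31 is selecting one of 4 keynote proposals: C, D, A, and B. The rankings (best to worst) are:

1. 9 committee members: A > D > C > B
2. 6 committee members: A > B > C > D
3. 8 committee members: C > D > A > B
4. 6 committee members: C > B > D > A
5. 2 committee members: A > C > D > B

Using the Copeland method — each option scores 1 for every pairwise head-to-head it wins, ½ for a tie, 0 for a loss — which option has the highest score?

C: beats D and B; loses to A → score 2.
D: beats B; loses to C and A → score 1.
A: beats C, D, and B → score 3.
B: loses to C, D, and A → score 0.
A has the best pairwise record.

A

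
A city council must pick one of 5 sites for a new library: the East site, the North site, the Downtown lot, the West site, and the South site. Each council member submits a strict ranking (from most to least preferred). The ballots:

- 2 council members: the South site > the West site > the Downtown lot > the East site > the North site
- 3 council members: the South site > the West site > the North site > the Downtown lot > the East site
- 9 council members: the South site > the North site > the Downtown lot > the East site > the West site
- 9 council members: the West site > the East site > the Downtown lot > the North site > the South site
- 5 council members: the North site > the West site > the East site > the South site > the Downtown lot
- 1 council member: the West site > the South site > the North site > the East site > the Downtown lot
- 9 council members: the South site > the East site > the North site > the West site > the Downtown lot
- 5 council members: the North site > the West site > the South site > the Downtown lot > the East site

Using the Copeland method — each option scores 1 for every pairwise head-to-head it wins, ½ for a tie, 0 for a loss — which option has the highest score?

the South site

the East site: beats the Downtown lot; loses to the North site, the West site, and the South site → score 1.
the North site: beats the East site, the Downtown lot, and the West site; loses to the South site → score 3.
the Downtown lot: loses to the East site, the North site, the West site, and the South site → score 0.
the West site: beats the East site and the Downtown lot; loses to the North site and the South site → score 2.
the South site: beats the East site, the North site, the Downtown lot, and the West site → score 4.
the South site has the best pairwise record.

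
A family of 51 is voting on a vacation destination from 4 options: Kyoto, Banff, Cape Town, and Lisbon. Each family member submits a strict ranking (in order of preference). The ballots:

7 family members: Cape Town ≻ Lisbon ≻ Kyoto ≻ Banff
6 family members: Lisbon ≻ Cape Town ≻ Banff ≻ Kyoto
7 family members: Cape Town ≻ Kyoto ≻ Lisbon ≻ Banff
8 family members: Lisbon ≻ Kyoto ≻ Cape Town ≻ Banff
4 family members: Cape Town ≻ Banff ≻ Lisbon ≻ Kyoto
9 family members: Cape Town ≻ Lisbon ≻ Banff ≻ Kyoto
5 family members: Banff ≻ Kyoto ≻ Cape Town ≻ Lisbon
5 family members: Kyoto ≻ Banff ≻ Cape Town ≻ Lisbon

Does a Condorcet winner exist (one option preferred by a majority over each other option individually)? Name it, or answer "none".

Cape Town

Cape Town vs Kyoto: 33–18 for Cape Town.
Cape Town vs Banff: 41–10 for Cape Town.
Cape Town vs Lisbon: 37–14 for Cape Town.
Cape Town beats every other option head-to-head.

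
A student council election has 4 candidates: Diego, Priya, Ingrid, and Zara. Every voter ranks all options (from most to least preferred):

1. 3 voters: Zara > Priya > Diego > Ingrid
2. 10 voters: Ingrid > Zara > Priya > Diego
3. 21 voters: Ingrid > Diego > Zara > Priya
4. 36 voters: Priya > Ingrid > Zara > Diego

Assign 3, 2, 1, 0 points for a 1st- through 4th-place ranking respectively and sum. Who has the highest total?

Diego: 3·1 + 10·0 + 21·2 + 36·0 = 45
Priya: 3·2 + 10·1 + 21·0 + 36·3 = 124
Ingrid: 3·0 + 10·3 + 21·3 + 36·2 = 165
Zara: 3·3 + 10·2 + 21·1 + 36·1 = 86
Ingrid has the highest Borda score (165).

Ingrid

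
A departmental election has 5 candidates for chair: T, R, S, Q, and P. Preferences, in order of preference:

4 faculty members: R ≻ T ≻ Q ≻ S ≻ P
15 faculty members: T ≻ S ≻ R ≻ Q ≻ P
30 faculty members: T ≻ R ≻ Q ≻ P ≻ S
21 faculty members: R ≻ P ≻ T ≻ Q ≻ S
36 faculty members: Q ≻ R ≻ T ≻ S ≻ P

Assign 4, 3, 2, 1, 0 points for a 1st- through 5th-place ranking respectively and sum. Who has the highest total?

T: 4·3 + 15·4 + 30·4 + 21·2 + 36·2 = 306
R: 4·4 + 15·2 + 30·3 + 21·4 + 36·3 = 328
S: 4·1 + 15·3 + 30·0 + 21·0 + 36·1 = 85
Q: 4·2 + 15·1 + 30·2 + 21·1 + 36·4 = 248
P: 4·0 + 15·0 + 30·1 + 21·3 + 36·0 = 93
R has the highest Borda score (328).

R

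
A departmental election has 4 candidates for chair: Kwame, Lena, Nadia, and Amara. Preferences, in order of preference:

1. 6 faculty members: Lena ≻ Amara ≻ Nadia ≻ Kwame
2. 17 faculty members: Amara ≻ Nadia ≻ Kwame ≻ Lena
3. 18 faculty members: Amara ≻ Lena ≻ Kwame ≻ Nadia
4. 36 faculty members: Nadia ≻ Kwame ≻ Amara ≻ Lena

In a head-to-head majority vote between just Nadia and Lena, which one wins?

Voters preferring Nadia to Lena: 53; preferring Lena to Nadia: 24.
Nadia wins the head-to-head.

Nadia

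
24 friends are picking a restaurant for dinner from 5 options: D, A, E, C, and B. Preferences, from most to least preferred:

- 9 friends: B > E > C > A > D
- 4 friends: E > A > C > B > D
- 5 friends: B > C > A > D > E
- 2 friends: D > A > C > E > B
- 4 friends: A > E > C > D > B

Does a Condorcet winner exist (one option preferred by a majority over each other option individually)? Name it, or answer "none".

B

B vs D: 18–6 for B.
B vs A: 14–10 for B.
B vs E: 14–10 for B.
B vs C: 14–10 for B.
B beats every other option head-to-head.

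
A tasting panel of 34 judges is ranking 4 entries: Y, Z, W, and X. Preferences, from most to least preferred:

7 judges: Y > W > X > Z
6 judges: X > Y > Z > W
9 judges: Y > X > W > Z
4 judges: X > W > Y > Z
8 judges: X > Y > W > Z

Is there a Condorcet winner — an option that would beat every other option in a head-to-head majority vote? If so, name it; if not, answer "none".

X vs Y: 18–16 for X.
X vs Z: 34–0 for X.
X vs W: 27–7 for X.
X beats every other option head-to-head.

X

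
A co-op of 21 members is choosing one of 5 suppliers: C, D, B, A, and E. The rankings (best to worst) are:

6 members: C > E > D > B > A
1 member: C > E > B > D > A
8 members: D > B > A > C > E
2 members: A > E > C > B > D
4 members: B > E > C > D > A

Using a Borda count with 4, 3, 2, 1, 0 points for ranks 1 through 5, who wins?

C: 6·4 + 1·4 + 8·1 + 2·2 + 4·2 = 48
D: 6·2 + 1·1 + 8·4 + 2·0 + 4·1 = 49
B: 6·1 + 1·2 + 8·3 + 2·1 + 4·4 = 50
A: 6·0 + 1·0 + 8·2 + 2·4 + 4·0 = 24
E: 6·3 + 1·3 + 8·0 + 2·3 + 4·3 = 39
B has the highest Borda score (50).

B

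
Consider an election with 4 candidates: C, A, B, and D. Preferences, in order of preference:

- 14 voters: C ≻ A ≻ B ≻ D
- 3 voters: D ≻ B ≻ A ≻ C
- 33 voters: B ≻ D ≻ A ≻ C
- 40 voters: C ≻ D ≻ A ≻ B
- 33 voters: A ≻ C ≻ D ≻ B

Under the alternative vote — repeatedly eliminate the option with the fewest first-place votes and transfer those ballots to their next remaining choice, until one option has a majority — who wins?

Round 1: C 54, A 33, B 33, D 3. Eliminate D.
Round 2: C 54, A 33, B 36. Eliminate A.
Round 3: C 87, B 36. C has a majority.

C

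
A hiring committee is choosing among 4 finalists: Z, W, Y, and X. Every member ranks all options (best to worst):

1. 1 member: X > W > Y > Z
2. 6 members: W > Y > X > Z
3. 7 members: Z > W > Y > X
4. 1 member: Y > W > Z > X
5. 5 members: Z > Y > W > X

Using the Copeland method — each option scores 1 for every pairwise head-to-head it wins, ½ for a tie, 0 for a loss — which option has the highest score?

Z: beats W, Y, and X → score 3.
W: beats Y and X; loses to Z → score 2.
Y: beats X; loses to Z and W → score 1.
X: loses to Z, W, and Y → score 0.
Z has the best pairwise record.

Z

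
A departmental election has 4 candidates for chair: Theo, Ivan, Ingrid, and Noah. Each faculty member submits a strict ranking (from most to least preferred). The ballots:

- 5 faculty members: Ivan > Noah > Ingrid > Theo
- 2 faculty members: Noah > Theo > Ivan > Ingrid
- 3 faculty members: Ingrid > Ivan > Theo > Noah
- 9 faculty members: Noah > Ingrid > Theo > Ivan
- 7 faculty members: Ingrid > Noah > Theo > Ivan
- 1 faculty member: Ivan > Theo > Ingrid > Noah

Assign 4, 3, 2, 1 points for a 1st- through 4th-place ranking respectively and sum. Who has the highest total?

Theo: 5·1 + 2·3 + 3·2 + 9·2 + 7·2 + 1·3 = 52
Ivan: 5·4 + 2·2 + 3·3 + 9·1 + 7·1 + 1·4 = 53
Ingrid: 5·2 + 2·1 + 3·4 + 9·3 + 7·4 + 1·2 = 81
Noah: 5·3 + 2·4 + 3·1 + 9·4 + 7·3 + 1·1 = 84
Noah has the highest Borda score (84).

Noah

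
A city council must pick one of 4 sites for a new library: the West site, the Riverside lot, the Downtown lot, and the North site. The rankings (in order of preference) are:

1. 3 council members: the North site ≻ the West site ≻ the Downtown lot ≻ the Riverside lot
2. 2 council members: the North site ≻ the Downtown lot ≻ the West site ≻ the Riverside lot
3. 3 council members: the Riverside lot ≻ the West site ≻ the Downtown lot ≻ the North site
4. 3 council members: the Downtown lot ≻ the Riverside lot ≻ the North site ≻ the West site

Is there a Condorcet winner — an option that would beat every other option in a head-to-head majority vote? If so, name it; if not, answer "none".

none

Checking pairwise contests:
the Riverside lot beats the West site 6–5.
the Downtown lot beats the Riverside lot 8–3.
the West site beats the Downtown lot 6–5.
the Riverside lot beats the North site 6–5.
Every option loses at least one head-to-head, so there is no Condorcet winner.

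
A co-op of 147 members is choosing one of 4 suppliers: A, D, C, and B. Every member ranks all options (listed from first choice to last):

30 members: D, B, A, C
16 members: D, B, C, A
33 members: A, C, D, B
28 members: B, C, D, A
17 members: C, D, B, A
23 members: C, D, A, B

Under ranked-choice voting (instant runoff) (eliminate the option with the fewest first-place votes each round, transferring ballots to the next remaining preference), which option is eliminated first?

B

Round 1: A 33, D 46, C 40, B 28. Eliminate B.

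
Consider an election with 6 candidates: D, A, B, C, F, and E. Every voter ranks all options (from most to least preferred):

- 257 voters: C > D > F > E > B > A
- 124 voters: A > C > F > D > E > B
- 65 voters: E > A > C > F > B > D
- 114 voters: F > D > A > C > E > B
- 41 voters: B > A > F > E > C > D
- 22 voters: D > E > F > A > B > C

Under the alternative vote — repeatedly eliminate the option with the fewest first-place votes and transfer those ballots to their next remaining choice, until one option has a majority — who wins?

A

Round 1: D 22, A 124, B 41, C 257, F 114, E 65. Eliminate D.
Round 2: A 124, B 41, C 257, F 114, E 87. Eliminate B.
Round 3: A 165, C 257, F 114, E 87. Eliminate E.
Round 4: A 230, C 257, F 136. Eliminate F.
Round 5: A 366, C 257. A has a majority.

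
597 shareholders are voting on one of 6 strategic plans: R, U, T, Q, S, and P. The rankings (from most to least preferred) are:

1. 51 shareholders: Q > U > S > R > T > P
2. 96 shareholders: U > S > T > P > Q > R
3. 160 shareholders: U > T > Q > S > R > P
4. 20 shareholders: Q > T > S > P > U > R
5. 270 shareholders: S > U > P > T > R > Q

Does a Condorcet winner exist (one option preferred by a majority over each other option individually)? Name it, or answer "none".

U vs R: 597–0 for U.
U vs T: 577–20 for U.
U vs Q: 526–71 for U.
U vs S: 307–290 for U.
U vs P: 577–20 for U.
U beats every other option head-to-head.

U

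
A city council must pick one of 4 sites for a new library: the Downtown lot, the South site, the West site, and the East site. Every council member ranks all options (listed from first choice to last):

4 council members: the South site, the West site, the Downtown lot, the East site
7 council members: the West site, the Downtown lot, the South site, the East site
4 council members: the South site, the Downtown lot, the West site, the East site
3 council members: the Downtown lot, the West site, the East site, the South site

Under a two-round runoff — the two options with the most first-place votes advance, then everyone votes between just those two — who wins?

Round 1 first-place votes: the Downtown lot 3, the South site 8, the West site 7, the East site 0.
the South site and the West site advance.
Runoff: the South site is preferred to the West site by 8 voters; the West site by 10.
the West site wins the runoff.

the West site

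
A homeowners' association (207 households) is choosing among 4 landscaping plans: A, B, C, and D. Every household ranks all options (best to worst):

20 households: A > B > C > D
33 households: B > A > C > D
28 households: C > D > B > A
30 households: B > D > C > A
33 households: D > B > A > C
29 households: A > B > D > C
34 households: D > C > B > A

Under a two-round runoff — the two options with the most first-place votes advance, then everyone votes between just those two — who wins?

Round 1 first-place votes: A 49, B 63, C 28, D 67.
D and B advance.
Runoff: D is preferred to B by 95 voters; B by 112.
B wins the runoff.

B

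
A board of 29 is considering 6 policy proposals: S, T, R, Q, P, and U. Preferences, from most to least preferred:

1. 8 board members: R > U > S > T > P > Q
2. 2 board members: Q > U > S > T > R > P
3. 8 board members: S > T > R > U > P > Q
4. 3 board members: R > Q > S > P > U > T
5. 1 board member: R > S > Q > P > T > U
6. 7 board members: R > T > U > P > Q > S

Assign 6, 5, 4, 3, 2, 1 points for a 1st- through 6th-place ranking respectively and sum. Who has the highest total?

S: 8·4 + 2·4 + 8·6 + 3·4 + 1·5 + 7·1 = 112
T: 8·3 + 2·3 + 8·5 + 3·1 + 1·2 + 7·5 = 110
R: 8·6 + 2·2 + 8·4 + 3·6 + 1·6 + 7·6 = 150
Q: 8·1 + 2·6 + 8·1 + 3·5 + 1·4 + 7·2 = 61
P: 8·2 + 2·1 + 8·2 + 3·3 + 1·3 + 7·3 = 67
U: 8·5 + 2·5 + 8·3 + 3·2 + 1·1 + 7·4 = 109
R has the highest Borda score (150).

R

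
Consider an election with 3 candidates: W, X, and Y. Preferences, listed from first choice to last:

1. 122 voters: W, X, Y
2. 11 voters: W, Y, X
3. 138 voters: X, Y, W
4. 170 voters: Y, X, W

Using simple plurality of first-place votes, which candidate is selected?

Y

First-place votes: W 133, X 138, Y 170.
Y has the most first-place votes.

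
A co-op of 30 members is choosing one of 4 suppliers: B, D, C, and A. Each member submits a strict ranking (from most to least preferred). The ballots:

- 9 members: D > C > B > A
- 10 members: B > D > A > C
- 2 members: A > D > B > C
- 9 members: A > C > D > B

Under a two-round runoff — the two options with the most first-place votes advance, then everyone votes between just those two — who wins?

Round 1 first-place votes: B 10, D 9, C 0, A 11.
A and B advance.
Runoff: A is preferred to B by 11 voters; B by 19.
B wins the runoff.

B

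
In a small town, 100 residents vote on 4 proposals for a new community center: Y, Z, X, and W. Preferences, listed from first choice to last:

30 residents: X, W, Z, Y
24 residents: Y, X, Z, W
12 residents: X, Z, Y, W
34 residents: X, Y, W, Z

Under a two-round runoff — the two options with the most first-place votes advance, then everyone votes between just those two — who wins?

X

Round 1 first-place votes: Y 24, Z 0, X 76, W 0.
X and Y advance.
Runoff: X is preferred to Y by 76 voters; Y by 24.
X wins the runoff.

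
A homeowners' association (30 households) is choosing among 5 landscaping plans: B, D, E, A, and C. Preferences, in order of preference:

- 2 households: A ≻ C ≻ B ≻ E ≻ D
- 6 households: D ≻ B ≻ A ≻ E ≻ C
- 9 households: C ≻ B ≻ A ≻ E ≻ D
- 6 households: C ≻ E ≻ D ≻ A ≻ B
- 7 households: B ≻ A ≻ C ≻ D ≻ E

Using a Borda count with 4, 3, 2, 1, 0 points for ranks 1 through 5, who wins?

C

B: 2·2 + 6·3 + 9·3 + 6·0 + 7·4 = 77
D: 2·0 + 6·4 + 9·0 + 6·2 + 7·1 = 43
E: 2·1 + 6·1 + 9·1 + 6·3 + 7·0 = 35
A: 2·4 + 6·2 + 9·2 + 6·1 + 7·3 = 65
C: 2·3 + 6·0 + 9·4 + 6·4 + 7·2 = 80
C has the highest Borda score (80).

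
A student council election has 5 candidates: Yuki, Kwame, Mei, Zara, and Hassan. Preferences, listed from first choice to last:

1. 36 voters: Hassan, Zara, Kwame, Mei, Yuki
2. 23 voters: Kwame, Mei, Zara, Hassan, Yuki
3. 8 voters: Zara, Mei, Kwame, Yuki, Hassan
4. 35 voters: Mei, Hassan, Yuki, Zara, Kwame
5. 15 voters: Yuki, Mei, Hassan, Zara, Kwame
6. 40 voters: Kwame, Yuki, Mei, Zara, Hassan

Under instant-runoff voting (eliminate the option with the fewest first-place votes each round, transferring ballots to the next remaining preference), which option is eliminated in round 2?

Round 1: Yuki 15, Kwame 63, Mei 35, Zara 8, Hassan 36. Eliminate Zara.
Round 2: Yuki 15, Kwame 63, Mei 43, Hassan 36. Eliminate Yuki.

Yuki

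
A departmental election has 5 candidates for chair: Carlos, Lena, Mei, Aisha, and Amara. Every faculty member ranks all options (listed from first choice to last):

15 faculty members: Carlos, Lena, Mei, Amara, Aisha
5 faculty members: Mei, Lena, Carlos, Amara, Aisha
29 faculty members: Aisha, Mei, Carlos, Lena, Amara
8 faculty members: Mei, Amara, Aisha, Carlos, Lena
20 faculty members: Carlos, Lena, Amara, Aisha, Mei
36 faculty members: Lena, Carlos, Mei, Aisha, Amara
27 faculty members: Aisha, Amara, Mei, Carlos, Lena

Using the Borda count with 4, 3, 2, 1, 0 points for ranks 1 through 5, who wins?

Carlos: 15·4 + 5·2 + 29·2 + 8·1 + 20·4 + 36·3 + 27·1 = 351
Lena: 15·3 + 5·3 + 29·1 + 8·0 + 20·3 + 36·4 + 27·0 = 293
Mei: 15·2 + 5·4 + 29·3 + 8·4 + 20·0 + 36·2 + 27·2 = 295
Aisha: 15·0 + 5·0 + 29·4 + 8·2 + 20·1 + 36·1 + 27·4 = 296
Amara: 15·1 + 5·1 + 29·0 + 8·3 + 20·2 + 36·0 + 27·3 = 165
Carlos has the highest Borda score (351).

Carlos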